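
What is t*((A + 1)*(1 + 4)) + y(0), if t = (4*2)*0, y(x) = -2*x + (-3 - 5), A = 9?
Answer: -8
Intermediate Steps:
y(x) = -8 - 2*x (y(x) = -2*x - 8 = -8 - 2*x)
t = 0 (t = 8*0 = 0)
t*((A + 1)*(1 + 4)) + y(0) = 0*((9 + 1)*(1 + 4)) + (-8 - 2*0) = 0*(10*5) + (-8 + 0) = 0*50 - 8 = 0 - 8 = -8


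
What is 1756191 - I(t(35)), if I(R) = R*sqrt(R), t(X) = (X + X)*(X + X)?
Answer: 1413191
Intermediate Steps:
t(X) = 4*X**2 (t(X) = (2*X)*(2*X) = 4*X**2)
I(R) = R**(3/2)
1756191 - I(t(35)) = 1756191 - (4*35**2)**(3/2) = 1756191 - (4*1225)**(3/2) = 1756191 - 4900**(3/2) = 1756191 - 1*343000 = 1756191 - 343000 = 1413191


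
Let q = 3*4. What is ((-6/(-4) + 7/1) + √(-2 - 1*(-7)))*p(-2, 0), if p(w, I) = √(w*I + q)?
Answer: √3*(17 + 2*√5) ≈ 37.191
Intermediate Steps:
q = 12
p(w, I) = √(12 + I*w) (p(w, I) = √(w*I + 12) = √(I*w + 12) = √(12 + I*w))
((-6/(-4) + 7/1) + √(-2 - 1*(-7)))*p(-2, 0) = ((-6/(-4) + 7/1) + √(-2 - 1*(-7)))*√(12 + 0*(-2)) = ((-6*(-¼) + 7*1) + √(-2 + 7))*√(12 + 0) = ((3/2 + 7) + √5)*√12 = (17/2 + √5)*(2*√3) = 2*√3*(17/2 + √5)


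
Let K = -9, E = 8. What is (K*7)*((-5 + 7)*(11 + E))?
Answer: -2394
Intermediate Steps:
(K*7)*((-5 + 7)*(11 + E)) = (-9*7)*((-5 + 7)*(11 + 8)) = -126*19 = -63*38 = -2394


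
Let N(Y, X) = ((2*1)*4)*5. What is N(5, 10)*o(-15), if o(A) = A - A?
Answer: 0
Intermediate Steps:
o(A) = 0
N(Y, X) = 40 (N(Y, X) = (2*4)*5 = 8*5 = 40)
N(5, 10)*o(-15) = 40*0 = 0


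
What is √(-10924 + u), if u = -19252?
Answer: 4*I*√1886 ≈ 173.71*I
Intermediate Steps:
√(-10924 + u) = √(-10924 - 19252) = √(-30176) = 4*I*√1886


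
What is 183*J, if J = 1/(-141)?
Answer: -61/47 ≈ -1.2979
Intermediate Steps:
J = -1/141 ≈ -0.0070922
183*J = 183*(-1/141) = -61/47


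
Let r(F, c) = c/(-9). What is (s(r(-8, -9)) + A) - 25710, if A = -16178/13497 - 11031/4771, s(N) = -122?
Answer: -1663656709229/64394187 ≈ -25836.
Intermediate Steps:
r(F, c) = -c/9 (r(F, c) = c*(-⅑) = -c/9)
A = -226070645/64394187 (A = -16178*1/13497 - 11031*1/4771 = -16178/13497 - 11031/4771 = -226070645/64394187 ≈ -3.5107)
(s(r(-8, -9)) + A) - 25710 = (-122 - 226070645/64394187) - 25710 = -8082161459/64394187 - 25710 = -1663656709229/64394187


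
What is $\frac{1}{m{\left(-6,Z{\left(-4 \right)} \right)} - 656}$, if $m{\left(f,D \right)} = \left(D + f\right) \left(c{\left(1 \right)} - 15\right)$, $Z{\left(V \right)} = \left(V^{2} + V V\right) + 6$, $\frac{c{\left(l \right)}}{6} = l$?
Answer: $- \frac{1}{944} \approx -0.0010593$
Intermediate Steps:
$c{\left(l \right)} = 6 l$
$Z{\left(V \right)} = 6 + 2 V^{2}$ ($Z{\left(V \right)} = \left(V^{2} + V^{2}\right) + 6 = 2 V^{2} + 6 = 6 + 2 V^{2}$)
$m{\left(f,D \right)} = - 9 D - 9 f$ ($m{\left(f,D \right)} = \left(D + f\right) \left(6 \cdot 1 - 15\right) = \left(D + f\right) \left(6 - 15\right) = \left(D + f\right) \left(-9\right) = - 9 D - 9 f$)
$\frac{1}{m{\left(-6,Z{\left(-4 \right)} \right)} - 656} = \frac{1}{\left(- 9 \left(6 + 2 \left(-4\right)^{2}\right) - -54\right) - 656} = \frac{1}{\left(- 9 \left(6 + 2 \cdot 16\right) + 54\right) - 656} = \frac{1}{\left(- 9 \left(6 + 32\right) + 54\right) - 656} = \frac{1}{\left(\left(-9\right) 38 + 54\right) - 656} = \frac{1}{\left(-342 + 54\right) - 656} = \frac{1}{-288 - 656} = \frac{1}{-944} = - \frac{1}{944}$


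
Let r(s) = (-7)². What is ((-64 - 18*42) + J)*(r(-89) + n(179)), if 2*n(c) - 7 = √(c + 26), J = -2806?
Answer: -190365 - 1813*√205 ≈ -2.1632e+5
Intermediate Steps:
n(c) = 7/2 + √(26 + c)/2 (n(c) = 7/2 + √(c + 26)/2 = 7/2 + √(26 + c)/2)
r(s) = 49
((-64 - 18*42) + J)*(r(-89) + n(179)) = ((-64 - 18*42) - 2806)*(49 + (7/2 + √(26 + 179)/2)) = ((-64 - 756) - 2806)*(49 + (7/2 + √205/2)) = (-820 - 2806)*(105/2 + √205/2) = -3626*(105/2 + √205/2) = -190365 - 1813*√205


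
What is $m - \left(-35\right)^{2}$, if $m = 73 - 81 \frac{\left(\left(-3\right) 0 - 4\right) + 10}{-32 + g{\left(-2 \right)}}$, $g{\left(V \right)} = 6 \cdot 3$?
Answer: $- \frac{7821}{7} \approx -1117.3$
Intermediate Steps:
$g{\left(V \right)} = 18$
$m = \frac{754}{7}$ ($m = 73 - 81 \frac{\left(\left(-3\right) 0 - 4\right) + 10}{-32 + 18} = 73 - 81 \frac{\left(0 - 4\right) + 10}{-14} = 73 - 81 \left(-4 + 10\right) \left(- \frac{1}{14}\right) = 73 - 81 \cdot 6 \left(- \frac{1}{14}\right) = 73 - - \frac{243}{7} = 73 + \frac{243}{7} = \frac{754}{7} \approx 107.71$)
$m - \left(-35\right)^{2} = \frac{754}{7} - \left(-35\right)^{2} = \frac{754}{7} - 1225 = - \frac{7821}{7}$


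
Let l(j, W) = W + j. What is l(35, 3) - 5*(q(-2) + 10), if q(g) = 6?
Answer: -42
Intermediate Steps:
l(35, 3) - 5*(q(-2) + 10) = (3 + 35) - 5*(6 + 10) = 38 - 5*16 = 38 - 1*80 = 38 - 80 = -42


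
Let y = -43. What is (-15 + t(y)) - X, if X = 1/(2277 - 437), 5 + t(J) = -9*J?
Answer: 675279/1840 ≈ 367.00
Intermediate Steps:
t(J) = -5 - 9*J
X = 1/1840 ≈ 0.00054348
(-15 + t(y)) - X = (-15 + (-5 - 9*(-43))) - 1*1/1840 = (-15 + (-5 + 387)) - 1/1840 = (-15 + 382) - 1/1840 = 367 - 1/1840 = 675279/1840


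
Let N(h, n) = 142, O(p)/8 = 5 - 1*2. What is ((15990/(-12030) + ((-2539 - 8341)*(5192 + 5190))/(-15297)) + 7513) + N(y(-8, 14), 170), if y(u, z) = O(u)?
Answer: 92243779394/6134097 ≈ 15038.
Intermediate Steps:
O(p) = 24 (O(p) = 8*(5 - 1*2) = 8*(5 - 2) = 8*3 = 24)
y(u, z) = 24
((15990/(-12030) + ((-2539 - 8341)*(5192 + 5190))/(-15297)) + 7513) + N(y(-8, 14), 170) = ((15990/(-12030) + ((-2539 - 8341)*(5192 + 5190))/(-15297)) + 7513) + 142 = ((15990*(-1/12030) - 10880*10382*(-1/15297)) + 7513) + 142 = ((-533/401 - 112956160*(-1/15297)) + 7513) + 142 = ((-533/401 + 112956160/15297) + 7513) + 142 = (45287266859/6134097 + 7513) + 142 = 91372737620/6134097 + 142 = 92243779394/6134097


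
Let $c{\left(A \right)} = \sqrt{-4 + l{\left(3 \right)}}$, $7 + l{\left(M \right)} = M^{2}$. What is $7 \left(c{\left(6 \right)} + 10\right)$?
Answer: $70 + 7 i \sqrt{2} \approx 70.0 + 9.8995 i$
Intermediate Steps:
$l{\left(M \right)} = -7 + M^{2}$
$c{\left(A \right)} = i \sqrt{2}$ ($c{\left(A \right)} = \sqrt{-4 - \left(7 - 3^{2}\right)} = \sqrt{-4 + \left(-7 + 9\right)} = \sqrt{-4 + 2} = \sqrt{-2} = i \sqrt{2}$)
$7 \left(c{\left(6 \right)} + 10\right) = 7 \left(i \sqrt{2} + 10\right) = 7 \left(10 + i \sqrt{2}\right) = 70 + 7 i \sqrt{2}$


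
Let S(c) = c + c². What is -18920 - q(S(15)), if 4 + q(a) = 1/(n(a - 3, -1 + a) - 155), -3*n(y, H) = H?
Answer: -13316861/704 ≈ -18916.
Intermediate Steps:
n(y, H) = -H/3
q(a) = -4 + 1/(-464/3 - a/3) (q(a) = -4 + 1/(-(-1 + a)/3 - 155) = -4 + 1/((⅓ - a/3) - 155) = -4 + 1/(-464/3 - a/3))
-18920 - q(S(15)) = -18920 - (-1859 - 60*(1 + 15))/(464 + 15*(1 + 15)) = -18920 - (-1859 - 60*16)/(464 + 15*16) = -18920 - (-1859 - 4*240)/(464 + 240) = -18920 - (-1859 - 960)/704 = -18920 - (-2819)/704 = -18920 - 1*(-2819/704) = -18920 + 2819/704 = -13316861/704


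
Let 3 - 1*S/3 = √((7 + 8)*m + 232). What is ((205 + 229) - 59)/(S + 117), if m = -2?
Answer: 2625/781 + 125*√202/1562 ≈ 4.4985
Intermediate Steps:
S = 9 - 3*√202 (S = 9 - 3*√((7 + 8)*(-2) + 232) = 9 - 3*√(15*(-2) + 232) = 9 - 3*√(-30 + 232) = 9 - 3*√202 ≈ -33.638)
((205 + 229) - 59)/(S + 117) = ((205 + 229) - 59)/((9 - 3*√202) + 117) = (434 - 59)/(126 - 3*√202) = 375/(126 - 3*√202)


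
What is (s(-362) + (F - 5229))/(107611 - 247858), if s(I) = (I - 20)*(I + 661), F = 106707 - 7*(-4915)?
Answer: -21665/140247 ≈ -0.15448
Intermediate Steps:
F = 141112 (F = 106707 - 1*(-34405) = 106707 + 34405 = 141112)
s(I) = (-20 + I)*(661 + I)
(s(-362) + (F - 5229))/(107611 - 247858) = ((-13220 + (-362)**2 + 641*(-362)) + (141112 - 5229))/(107611 - 247858) = ((-13220 + 131044 - 232042) + 135883)/(-140247) = (-114218 + 135883)*(-1/140247) = 21665*(-1/140247) = -21665/140247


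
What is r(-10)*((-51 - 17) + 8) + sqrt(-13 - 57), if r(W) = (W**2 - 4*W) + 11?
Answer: -9060 + I*sqrt(70) ≈ -9060.0 + 8.3666*I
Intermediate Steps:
r(W) = 11 + W**2 - 4*W
r(-10)*((-51 - 17) + 8) + sqrt(-13 - 57) = (11 + (-10)**2 - 4*(-10))*((-51 - 17) + 8) + sqrt(-13 - 57) = (11 + 100 + 40)*(-68 + 8) + sqrt(-70) = 151*(-60) + I*sqrt(70) = -9060 + I*sqrt(70)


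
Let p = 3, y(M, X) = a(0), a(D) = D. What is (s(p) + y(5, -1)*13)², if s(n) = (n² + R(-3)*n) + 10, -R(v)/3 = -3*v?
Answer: 3844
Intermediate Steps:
R(v) = 9*v (R(v) = -(-9)*v = 9*v)
y(M, X) = 0
s(n) = 10 + n² - 27*n (s(n) = (n² + (9*(-3))*n) + 10 = (n² - 27*n) + 10 = 10 + n² - 27*n)
(s(p) + y(5, -1)*13)² = ((10 + 3² - 27*3) + 0*13)² = ((10 + 9 - 81) + 0)² = (-62 + 0)² = (-62)² = 3844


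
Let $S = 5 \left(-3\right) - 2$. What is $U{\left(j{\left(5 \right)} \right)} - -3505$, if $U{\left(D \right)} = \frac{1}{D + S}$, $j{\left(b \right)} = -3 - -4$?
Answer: $\frac{56079}{16} \approx 3504.9$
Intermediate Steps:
$S = -17$ ($S = -15 - 2 = -17$)
$j{\left(b \right)} = 1$ ($j{\left(b \right)} = -3 + 4 = 1$)
$U{\left(D \right)} = \frac{1}{-17 + D}$ ($U{\left(D \right)} = \frac{1}{D - 17} = \frac{1}{-17 + D}$)
$U{\left(j{\left(5 \right)} \right)} - -3505 = \frac{1}{-17 + 1} - -3505 = \frac{1}{-16} + 3505 = - \frac{1}{16} + 3505 = \frac{56079}{16}$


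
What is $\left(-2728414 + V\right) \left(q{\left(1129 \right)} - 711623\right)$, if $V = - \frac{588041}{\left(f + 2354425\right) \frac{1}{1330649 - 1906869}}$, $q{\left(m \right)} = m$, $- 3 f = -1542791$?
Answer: $\frac{7980406445350773208}{4303033} \approx 1.8546 \cdot 10^{12}$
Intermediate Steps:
$f = \frac{1542791}{3}$ ($f = \left(- \frac{1}{3}\right) \left(-1542791\right) = \frac{1542791}{3} \approx 5.1426 \cdot 10^{5}$)
$V = \frac{508261477530}{4303033}$ ($V = - \frac{588041}{\left(\frac{1542791}{3} + 2354425\right) \frac{1}{1330649 - 1906869}} = - \frac{588041}{\frac{8606066}{3} \frac{1}{-576220}} = - \frac{588041}{\frac{8606066}{3} \left(- \frac{1}{576220}\right)} = - \frac{588041}{- \frac{4303033}{864330}} = \left(-588041\right) \left(- \frac{864330}{4303033}\right) = \frac{508261477530}{4303033} \approx 1.1812 \cdot 10^{5}$)
$\left(-2728414 + V\right) \left(q{\left(1129 \right)} - 711623\right) = \left(-2728414 + \frac{508261477530}{4303033}\right) \left(1129 - 711623\right) = \left(- \frac{11232194002132}{4303033}\right) \left(-710494\right) = \frac{7980406445350773208}{4303033}$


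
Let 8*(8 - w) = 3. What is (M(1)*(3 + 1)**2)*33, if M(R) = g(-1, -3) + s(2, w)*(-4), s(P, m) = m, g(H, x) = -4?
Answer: -18216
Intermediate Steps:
w = 61/8 (w = 8 - 1/8*3 = 8 - 3/8 = 61/8 ≈ 7.6250)
M(R) = -69/2 (M(R) = -4 + (61/8)*(-4) = -4 - 61/2 = -69/2)
(M(1)*(3 + 1)**2)*33 = -69*(3 + 1)**2/2*33 = -69/2*4**2*33 = -69/2*16*33 = -552*33 = -18216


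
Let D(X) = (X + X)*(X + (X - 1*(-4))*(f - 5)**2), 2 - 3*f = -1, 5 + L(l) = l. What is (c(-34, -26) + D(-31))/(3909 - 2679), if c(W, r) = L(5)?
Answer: 14353/615 ≈ 23.338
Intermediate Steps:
L(l) = -5 + l
f = 1 (f = 2/3 - 1/3*(-1) = 2/3 + 1/3 = 1)
c(W, r) = 0 (c(W, r) = -5 + 5 = 0)
D(X) = 2*X*(64 + 17*X) (D(X) = (X + X)*(X + (X - 1*(-4))*(1 - 5)**2) = (2*X)*(X + (X + 4)*(-4)**2) = (2*X)*(X + (4 + X)*16) = (2*X)*(X + (64 + 16*X)) = (2*X)*(64 + 17*X) = 2*X*(64 + 17*X))
(c(-34, -26) + D(-31))/(3909 - 2679) = (0 + 2*(-31)*(64 + 17*(-31)))/(3909 - 2679) = (0 + 2*(-31)*(64 - 527))/1230 = (0 + 2*(-31)*(-463))*(1/1230) = (0 + 28706)*(1/1230) = 28706*(1/1230) = 14353/615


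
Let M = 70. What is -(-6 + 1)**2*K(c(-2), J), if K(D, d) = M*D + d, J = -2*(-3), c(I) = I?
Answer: 3350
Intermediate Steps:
J = 6
K(D, d) = d + 70*D (K(D, d) = 70*D + d = d + 70*D)
-(-6 + 1)**2*K(c(-2), J) = -(-6 + 1)**2*(6 + 70*(-2)) = -(-5)**2*(6 - 140) = -25*(-134) = -1*(-3350) = 3350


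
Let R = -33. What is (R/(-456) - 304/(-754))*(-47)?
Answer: -1280797/57304 ≈ -22.351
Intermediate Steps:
(R/(-456) - 304/(-754))*(-47) = (-33/(-456) - 304/(-754))*(-47) = (-33*(-1/456) - 304*(-1/754))*(-47) = (11/152 + 152/377)*(-47) = (27251/57304)*(-47) = -1280797/57304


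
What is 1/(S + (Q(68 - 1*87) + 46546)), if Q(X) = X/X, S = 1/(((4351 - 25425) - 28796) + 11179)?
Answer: 38691/1800949976 ≈ 2.1484e-5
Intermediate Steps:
S = -1/38691 (S = 1/((-21074 - 28796) + 11179) = 1/(-49870 + 11179) = 1/(-38691) = -1/38691 ≈ -2.5846e-5)
Q(X) = 1
1/(S + (Q(68 - 1*87) + 46546)) = 1/(-1/38691 + (1 + 46546)) = 1/(-1/38691 + 46547) = 1/(1800949976/38691) = 38691/1800949976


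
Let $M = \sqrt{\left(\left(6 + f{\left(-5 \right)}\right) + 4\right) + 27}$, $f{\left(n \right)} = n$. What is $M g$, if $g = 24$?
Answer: $96 \sqrt{2} \approx 135.76$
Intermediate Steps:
$M = 4 \sqrt{2}$ ($M = \sqrt{\left(\left(6 - 5\right) + 4\right) + 27} = \sqrt{\left(1 + 4\right) + 27} = \sqrt{5 + 27} = \sqrt{32} = 4 \sqrt{2} \approx 5.6569$)
$M g = 4 \sqrt{2} \cdot 24 = 96 \sqrt{2}$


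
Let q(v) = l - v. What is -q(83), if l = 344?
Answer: -261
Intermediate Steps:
q(v) = 344 - v
-q(83) = -(344 - 1*83) = -(344 - 83) = -1*261 = -261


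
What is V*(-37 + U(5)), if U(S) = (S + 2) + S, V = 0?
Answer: 0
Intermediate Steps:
U(S) = 2 + 2*S (U(S) = (2 + S) + S = 2 + 2*S)
V*(-37 + U(5)) = 0*(-37 + (2 + 2*5)) = 0*(-37 + (2 + 10)) = 0*(-37 + 12) = 0*(-25) = 0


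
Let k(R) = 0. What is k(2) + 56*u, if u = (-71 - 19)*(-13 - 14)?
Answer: 136080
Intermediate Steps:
u = 2430 (u = -90*(-27) = 2430)
k(2) + 56*u = 0 + 56*2430 = 0 + 136080 = 136080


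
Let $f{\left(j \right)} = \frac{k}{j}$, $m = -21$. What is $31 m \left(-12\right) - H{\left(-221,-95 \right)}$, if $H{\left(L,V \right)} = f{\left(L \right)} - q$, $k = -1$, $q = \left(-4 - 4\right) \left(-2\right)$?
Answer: $\frac{1729987}{221} \approx 7828.0$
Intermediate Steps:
$q = 16$ ($q = \left(-8\right) \left(-2\right) = 16$)
$f{\left(j \right)} = - \frac{1}{j}$
$H{\left(L,V \right)} = -16 - \frac{1}{L}$ ($H{\left(L,V \right)} = - \frac{1}{L} - 16 = -16 - \frac{1}{L}$)
$31 m \left(-12\right) - H{\left(-221,-95 \right)} = 31 \left(-21\right) \left(-12\right) - \left(-16 - \frac{1}{-221}\right) = \left(-651\right) \left(-12\right) - \left(-16 - - \frac{1}{221}\right) = 7812 - \left(-16 + \frac{1}{221}\right) = 7812 - - \frac{3535}{221} = 7812 + \frac{3535}{221} = \frac{1729987}{221}$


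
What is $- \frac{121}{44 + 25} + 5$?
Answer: $\frac{224}{69} \approx 3.2464$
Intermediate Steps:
$- \frac{121}{44 + 25} + 5 = - \frac{121}{69} + 5 = \frac{224}{69}$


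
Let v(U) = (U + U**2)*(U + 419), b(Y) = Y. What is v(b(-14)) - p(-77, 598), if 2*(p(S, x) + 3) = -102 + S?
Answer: 147605/2 ≈ 73803.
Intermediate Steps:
v(U) = (419 + U)*(U + U**2) (v(U) = (U + U**2)*(419 + U) = (419 + U)*(U + U**2))
p(S, x) = -54 + S/2 (p(S, x) = -3 + (-102 + S)/2 = -3 + (-51 + S/2) = -54 + S/2)
v(b(-14)) - p(-77, 598) = -14*(419 + (-14)**2 + 420*(-14)) - (-54 + (1/2)*(-77)) = -14*(419 + 196 - 5880) - (-54 - 77/2) = -14*(-5265) - 1*(-185/2) = 73710 + 185/2 = 147605/2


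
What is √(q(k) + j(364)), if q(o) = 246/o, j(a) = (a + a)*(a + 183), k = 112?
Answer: √312203066/28 ≈ 631.04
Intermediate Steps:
j(a) = 2*a*(183 + a) (j(a) = (2*a)*(183 + a) = 2*a*(183 + a))
√(q(k) + j(364)) = √(246/112 + 2*364*(183 + 364)) = √(246*(1/112) + 2*364*547) = √(123/56 + 398216) = √(22300219/56) = √312203066/28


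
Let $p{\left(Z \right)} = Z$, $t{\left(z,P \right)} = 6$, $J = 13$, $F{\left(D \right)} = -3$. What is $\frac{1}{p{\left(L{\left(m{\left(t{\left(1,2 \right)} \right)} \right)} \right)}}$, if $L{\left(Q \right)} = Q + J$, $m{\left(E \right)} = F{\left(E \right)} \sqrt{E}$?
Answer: $\frac{13}{115} + \frac{3 \sqrt{6}}{115} \approx 0.17694$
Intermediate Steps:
$m{\left(E \right)} = - 3 \sqrt{E}$
$L{\left(Q \right)} = 13 + Q$ ($L{\left(Q \right)} = Q + 13 = 13 + Q$)
$\frac{1}{p{\left(L{\left(m{\left(t{\left(1,2 \right)} \right)} \right)} \right)}} = \frac{1}{13 - 3 \sqrt{6}}$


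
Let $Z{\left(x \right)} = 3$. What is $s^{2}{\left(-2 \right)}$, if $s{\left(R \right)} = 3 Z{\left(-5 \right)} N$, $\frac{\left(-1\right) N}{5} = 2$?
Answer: $8100$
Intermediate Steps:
$N = -10$ ($N = \left(-5\right) 2 = -10$)
$s{\left(R \right)} = -90$ ($s{\left(R \right)} = 3 \cdot 3 \left(-10\right) = 9 \left(-10\right) = -90$)
$s^{2}{\left(-2 \right)} = \left(-90\right)^{2} = 8100$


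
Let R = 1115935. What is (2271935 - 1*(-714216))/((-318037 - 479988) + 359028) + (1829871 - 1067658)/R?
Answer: -2997741195824/489892117195 ≈ -6.1192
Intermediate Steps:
(2271935 - 1*(-714216))/((-318037 - 479988) + 359028) + (1829871 - 1067658)/R = (2271935 - 1*(-714216))/((-318037 - 479988) + 359028) + (1829871 - 1067658)/1115935 = (2271935 + 714216)/(-798025 + 359028) + 762213*(1/1115935) = 2986151/(-438997) + 762213/1115935 = 2986151*(-1/438997) + 762213/1115935 = -2986151/438997 + 762213/1115935 = -2997741195824/489892117195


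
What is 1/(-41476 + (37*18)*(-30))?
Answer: -1/61456 ≈ -1.6272e-5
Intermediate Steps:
1/(-41476 + (37*18)*(-30)) = 1/(-41476 + 666*(-30)) = 1/(-41476 - 19980) = 1/(-61456) = -1/61456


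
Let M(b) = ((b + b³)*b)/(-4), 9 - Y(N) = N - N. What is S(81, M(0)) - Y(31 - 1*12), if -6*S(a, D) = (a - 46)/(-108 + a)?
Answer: -1423/162 ≈ -8.7840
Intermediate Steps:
Y(N) = 9 (Y(N) = 9 - (N - N) = 9 - 1*0 = 9 + 0 = 9)
M(b) = -b*(b + b³)/4 (M(b) = (b*(b + b³))*(-¼) = -b*(b + b³)/4)
S(a, D) = -(-46 + a)/(6*(-108 + a)) (S(a, D) = -(a - 46)/(6*(-108 + a)) = -(-46 + a)/(6*(-108 + a)))
S(81, M(0)) - Y(31 - 1*12) = (46 - 1*81)/(6*(-108 + 81)) - 1*9 = (⅙)*(46 - 81)/(-27) - 9 = (⅙)*(-1/27)*(-35) - 9 = 35/162 - 9 = -1423/162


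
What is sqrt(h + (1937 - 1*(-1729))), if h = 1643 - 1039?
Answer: sqrt(4270) ≈ 65.345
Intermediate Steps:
h = 604
sqrt(h + (1937 - 1*(-1729))) = sqrt(604 + (1937 - 1*(-1729))) = sqrt(604 + (1937 + 1729)) = sqrt(604 + 3666) = sqrt(4270)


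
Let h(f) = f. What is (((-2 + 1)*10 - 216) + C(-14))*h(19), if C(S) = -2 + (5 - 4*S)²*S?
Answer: -994118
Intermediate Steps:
C(S) = -2 + S*(5 - 4*S)²
(((-2 + 1)*10 - 216) + C(-14))*h(19) = (((-2 + 1)*10 - 216) + (-2 - 14*(-5 + 4*(-14))²))*19 = ((-1*10 - 216) + (-2 - 14*(-5 - 56)²))*19 = ((-10 - 216) + (-2 - 14*(-61)²))*19 = (-226 + (-2 - 14*3721))*19 = (-226 + (-2 - 52094))*19 = (-226 - 52096)*19 = -52322*19 = -994118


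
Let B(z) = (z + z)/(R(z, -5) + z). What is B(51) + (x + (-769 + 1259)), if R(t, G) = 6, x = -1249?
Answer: -14387/19 ≈ -757.21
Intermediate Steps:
B(z) = 2*z/(6 + z) (B(z) = (z + z)/(6 + z) = (2*z)/(6 + z) = 2*z/(6 + z))
B(51) + (x + (-769 + 1259)) = 2*51/(6 + 51) + (-1249 + (-769 + 1259)) = 2*51/57 + (-1249 + 490) = 2*51*(1/57) - 759 = 34/19 - 759 = -14387/19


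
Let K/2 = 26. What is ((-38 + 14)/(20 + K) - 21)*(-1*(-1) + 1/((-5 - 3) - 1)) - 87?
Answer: -2861/27 ≈ -105.96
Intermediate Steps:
K = 52 (K = 2*26 = 52)
((-38 + 14)/(20 + K) - 21)*(-1*(-1) + 1/((-5 - 3) - 1)) - 87 = ((-38 + 14)/(20 + 52) - 21)*(-1*(-1) + 1/((-5 - 3) - 1)) - 87 = (-24/72 - 21)*(1 + 1/(-8 - 1)) - 87 = (-24*1/72 - 21)*(1 + 1/(-9)) - 87 = (-1/3 - 21)*(1 - 1/9) - 87 = -64/3*8/9 - 87 = -512/27 - 87 = -2861/27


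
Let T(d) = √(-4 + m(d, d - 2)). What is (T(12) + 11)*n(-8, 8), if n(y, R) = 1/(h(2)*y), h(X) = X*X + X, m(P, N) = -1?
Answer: -11/48 - I*√5/48 ≈ -0.22917 - 0.046585*I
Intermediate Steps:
h(X) = X + X² (h(X) = X² + X = X + X²)
T(d) = I*√5 (T(d) = √(-4 - 1) = √(-5) = I*√5)
n(y, R) = 1/(6*y) (n(y, R) = 1/((2*(1 + 2))*y) = 1/((2*3)*y) = 1/(6*y))
(T(12) + 11)*n(-8, 8) = (I*√5 + 11)*((⅙)/(-8)) = (11 + I*√5)*((⅙)*(-⅛)) = (11 + I*√5)*(-1/48) = -11/48 - I*√5/48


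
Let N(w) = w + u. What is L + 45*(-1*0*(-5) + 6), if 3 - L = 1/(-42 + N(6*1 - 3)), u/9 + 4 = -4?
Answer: 30304/111 ≈ 273.01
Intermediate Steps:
u = -72 (u = -36 + 9*(-4) = -36 - 36 = -72)
N(w) = -72 + w (N(w) = w - 72 = -72 + w)
L = 334/111 (L = 3 - 1/(-42 + (-72 + (6*1 - 3))) = 3 - 1/(-42 + (-72 + (6 - 3))) = 3 - 1/(-42 + (-72 + 3)) = 3 - 1/(-42 - 69) = 3 - 1/(-111) = 3 - 1*(-1/111) = 3 + 1/111 = 334/111 ≈ 3.0090)
L + 45*(-1*0*(-5) + 6) = 334/111 + 45*(-1*0*(-5) + 6) = 334/111 + 45*(0*(-5) + 6) = 334/111 + 45*(0 + 6) = 334/111 + 45*6 = 334/111 + 270 = 30304/111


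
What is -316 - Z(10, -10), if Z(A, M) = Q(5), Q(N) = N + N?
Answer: -326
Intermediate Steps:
Q(N) = 2*N
Z(A, M) = 10 (Z(A, M) = 2*5 = 10)
-316 - Z(10, -10) = -316 - 1*10 = -316 - 10 = -326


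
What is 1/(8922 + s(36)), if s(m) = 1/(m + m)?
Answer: 72/642385 ≈ 0.00011208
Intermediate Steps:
s(m) = 1/(2*m)
1/(8922 + s(36)) = 1/(8922 + (½)/36) = 1/(8922 + (½)*(1/36)) = 1/(8922 + 1/72) = 1/(642385/72) = 72/642385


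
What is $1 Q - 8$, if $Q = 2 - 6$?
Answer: $-12$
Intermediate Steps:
$Q = -4$ ($Q = 2 - 6 = -4$)
$1 Q - 8 = 1 \left(-4\right) - 8 = -4 - 8 = -12$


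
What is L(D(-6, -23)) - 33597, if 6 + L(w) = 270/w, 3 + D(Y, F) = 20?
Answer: -570981/17 ≈ -33587.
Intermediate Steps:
D(Y, F) = 17 (D(Y, F) = -3 + 20 = 17)
L(w) = -6 + 270/w
L(D(-6, -23)) - 33597 = (-6 + 270/17) - 33597 = 168/17 - 33597 = -570981/17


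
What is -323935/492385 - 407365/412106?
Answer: -66815194527/40582962562 ≈ -1.6464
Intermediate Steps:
-323935/492385 - 407365/412106 = -323935*1/492385 - 407365*1/412106 = -64787/98477 - 407365/412106 = -66815194527/40582962562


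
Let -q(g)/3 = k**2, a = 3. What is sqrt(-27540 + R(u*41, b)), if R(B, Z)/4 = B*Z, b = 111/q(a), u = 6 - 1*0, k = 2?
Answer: I*sqrt(36642) ≈ 191.42*I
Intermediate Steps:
q(g) = -12 (q(g) = -3*2**2 = -3*4 = -12)
u = 6 (u = 6 + 0 = 6)
b = -37/4 (b = 111/(-12) = 111*(-1/12) = -37/4 ≈ -9.2500)
R(B, Z) = 4*B*Z (R(B, Z) = 4*(B*Z) = 4*B*Z)
sqrt(-27540 + R(u*41, b)) = sqrt(-27540 + 4*(6*41)*(-37/4)) = sqrt(-27540 + 4*246*(-37/4)) = sqrt(-27540 - 9102) = sqrt(-36642) = I*sqrt(36642)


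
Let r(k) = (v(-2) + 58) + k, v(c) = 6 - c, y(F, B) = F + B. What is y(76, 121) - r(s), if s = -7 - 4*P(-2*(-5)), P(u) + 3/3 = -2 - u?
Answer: 86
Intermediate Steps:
y(F, B) = B + F
P(u) = -3 - u (P(u) = -1 + (-2 - u) = -3 - u)
s = 45 (s = -7 - 4*(-3 - (-2)*(-5)) = -7 - 4*(-3 - 1*10) = -7 - 4*(-3 - 10) = -7 - 4*(-13) = -7 + 52 = 45)
r(k) = 66 + k (r(k) = ((6 - 1*(-2)) + 58) + k = ((6 + 2) + 58) + k = (8 + 58) + k = 66 + k)
y(76, 121) - r(s) = (121 + 76) - (66 + 45) = 197 - 1*111 = 197 - 111 = 86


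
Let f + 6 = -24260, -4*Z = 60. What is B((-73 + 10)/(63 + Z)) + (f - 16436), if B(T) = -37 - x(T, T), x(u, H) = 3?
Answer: -40742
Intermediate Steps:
Z = -15 (Z = -¼*60 = -15)
f = -24266 (f = -6 - 24260 = -24266)
B(T) = -40 (B(T) = -37 - 1*3 = -37 - 3 = -40)
B((-73 + 10)/(63 + Z)) + (f - 16436) = -40 + (-24266 - 16436) = -40 - 40702 = -40742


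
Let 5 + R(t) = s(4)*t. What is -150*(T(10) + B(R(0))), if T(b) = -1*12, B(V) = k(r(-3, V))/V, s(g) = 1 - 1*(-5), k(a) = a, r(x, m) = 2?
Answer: 1860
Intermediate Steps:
s(g) = 6 (s(g) = 1 + 5 = 6)
R(t) = -5 + 6*t
B(V) = 2/V
T(b) = -12
-150*(T(10) + B(R(0))) = -150*(-12 + 2/(-5 + 6*0)) = -150*(-12 + 2/(-5 + 0)) = -150*(-12 + 2/(-5)) = -150*(-12 + 2*(-1/5)) = -150*(-12 - 2/5) = -150*(-62/5) = 1860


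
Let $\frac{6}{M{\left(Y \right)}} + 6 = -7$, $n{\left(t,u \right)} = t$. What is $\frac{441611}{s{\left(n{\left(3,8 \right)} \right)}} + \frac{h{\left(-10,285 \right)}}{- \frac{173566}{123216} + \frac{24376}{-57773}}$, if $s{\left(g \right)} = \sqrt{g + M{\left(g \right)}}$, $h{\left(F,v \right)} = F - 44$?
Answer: $\frac{192201065136}{6515470867} + \frac{441611 \sqrt{429}}{33} \approx 2.7721 \cdot 10^{5}$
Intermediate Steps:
$M{\left(Y \right)} = - \frac{6}{13}$ ($M{\left(Y \right)} = \frac{6}{-6 - 7} = \frac{6}{-13} = 6 \left(- \frac{1}{13}\right) = - \frac{6}{13}$)
$h{\left(F,v \right)} = -44 + F$
$s{\left(g \right)} = \sqrt{- \frac{6}{13} + g}$ ($s{\left(g \right)} = \sqrt{g - \frac{6}{13}} = \sqrt{- \frac{6}{13} + g}$)
$\frac{441611}{s{\left(n{\left(3,8 \right)} \right)}} + \frac{h{\left(-10,285 \right)}}{- \frac{173566}{123216} + \frac{24376}{-57773}} = \frac{441611}{\frac{1}{13} \sqrt{-78 + 169 \cdot 3}} + \frac{-44 - 10}{- \frac{173566}{123216} + \frac{24376}{-57773}} = \frac{441611}{\frac{1}{13} \sqrt{-78 + 507}} - \frac{54}{\left(-173566\right) \frac{1}{123216} + 24376 \left(- \frac{1}{57773}\right)} = \frac{441611}{\frac{1}{13} \sqrt{429}} - \frac{54}{- \frac{86783}{61608} - \frac{24376}{57773}} = 441611 \frac{\sqrt{429}}{33} - \frac{54}{- \frac{6515470867}{3559278984}} = \frac{441611 \sqrt{429}}{33} - - \frac{192201065136}{6515470867} = \frac{441611 \sqrt{429}}{33} + \frac{192201065136}{6515470867} = \frac{192201065136}{6515470867} + \frac{441611 \sqrt{429}}{33}$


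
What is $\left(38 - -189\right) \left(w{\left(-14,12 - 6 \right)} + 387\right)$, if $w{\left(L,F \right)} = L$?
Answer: $84671$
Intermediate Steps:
$\left(38 - -189\right) \left(w{\left(-14,12 - 6 \right)} + 387\right) = \left(38 - -189\right) \left(-14 + 387\right) = \left(38 + 189\right) 373 = 227 \cdot 373 = 84671$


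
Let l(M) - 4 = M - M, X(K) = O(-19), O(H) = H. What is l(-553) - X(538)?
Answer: 23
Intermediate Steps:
X(K) = -19
l(M) = 4 (l(M) = 4 + (M - M) = 4 + 0 = 4)
l(-553) - X(538) = 4 - 1*(-19) = 4 + 19 = 23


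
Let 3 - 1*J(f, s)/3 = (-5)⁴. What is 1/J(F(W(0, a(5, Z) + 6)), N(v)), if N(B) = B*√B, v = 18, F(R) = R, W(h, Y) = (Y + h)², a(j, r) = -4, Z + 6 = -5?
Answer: -1/1866 ≈ -0.00053591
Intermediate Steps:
Z = -11 (Z = -6 - 5 = -11)
N(B) = B^(3/2)
J(f, s) = -1866 (J(f, s) = 9 - 3*(-5)⁴ = 9 - 3*625 = 9 - 1875 = -1866)
1/J(F(W(0, a(5, Z) + 6)), N(v)) = 1/(-1866) = -1/1866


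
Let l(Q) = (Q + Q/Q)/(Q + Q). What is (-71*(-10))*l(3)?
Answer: 1420/3 ≈ 473.33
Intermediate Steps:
l(Q) = (1 + Q)/(2*Q) (l(Q) = (Q + 1)/((2*Q)) = (1 + Q)*(1/(2*Q)) = (1 + Q)/(2*Q))
(-71*(-10))*l(3) = (-71*(-10))*((½)*(1 + 3)/3) = 710*((½)*(⅓)*4) = 710*(⅔) = 1420/3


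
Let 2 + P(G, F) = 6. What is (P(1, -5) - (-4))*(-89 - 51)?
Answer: -1120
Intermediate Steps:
P(G, F) = 4 (P(G, F) = -2 + 6 = 4)
(P(1, -5) - (-4))*(-89 - 51) = (4 - (-4))*(-89 - 51) = (4 - 4*(-1))*(-140) = (4 + 4)*(-140) = 8*(-140) = -1120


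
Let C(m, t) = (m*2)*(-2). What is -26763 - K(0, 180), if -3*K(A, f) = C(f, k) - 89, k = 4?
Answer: -81098/3 ≈ -27033.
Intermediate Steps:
C(m, t) = -4*m (C(m, t) = (2*m)*(-2) = -4*m)
K(A, f) = 89/3 + 4*f/3 (K(A, f) = -(-4*f - 89)/3 = -(-89 - 4*f)/3 = 89/3 + 4*f/3)
-26763 - K(0, 180) = -26763 - (89/3 + (4/3)*180) = -26763 - (89/3 + 240) = -26763 - 1*809/3 = -26763 - 809/3 = -81098/3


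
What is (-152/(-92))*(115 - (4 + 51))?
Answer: 2280/23 ≈ 99.130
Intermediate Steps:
(-152/(-92))*(115 - (4 + 51)) = (-152*(-1/92))*(115 - 1*55) = 38*(115 - 55)/23 = (38/23)*60 = 2280/23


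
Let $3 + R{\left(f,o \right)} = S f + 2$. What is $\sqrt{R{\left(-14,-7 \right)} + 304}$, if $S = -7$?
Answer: $\sqrt{401} \approx 20.025$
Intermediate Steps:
$R{\left(f,o \right)} = -1 - 7 f$ ($R{\left(f,o \right)} = -3 - \left(-2 + 7 f\right) = -1 - 7 f$)
$\sqrt{R{\left(-14,-7 \right)} + 304} = \sqrt{\left(-1 - -98\right) + 304} = \sqrt{\left(-1 + 98\right) + 304} = \sqrt{97 + 304} = \sqrt{401}$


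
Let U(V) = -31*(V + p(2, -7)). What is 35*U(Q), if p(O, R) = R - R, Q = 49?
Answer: -53165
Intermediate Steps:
p(O, R) = 0
U(V) = -31*V (U(V) = -31*(V + 0) = -31*V)
35*U(Q) = 35*(-31*49) = 35*(-1519) = -53165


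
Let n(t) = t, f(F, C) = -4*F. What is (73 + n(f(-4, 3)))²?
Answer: 7921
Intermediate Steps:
(73 + n(f(-4, 3)))² = (73 - 4*(-4))² = (73 + 16)² = 89² = 7921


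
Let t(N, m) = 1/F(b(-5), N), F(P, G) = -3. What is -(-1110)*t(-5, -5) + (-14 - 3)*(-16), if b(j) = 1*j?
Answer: -98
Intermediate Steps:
b(j) = j
t(N, m) = -⅓ (t(N, m) = 1/(-3) = -⅓)
-(-1110)*t(-5, -5) + (-14 - 3)*(-16) = -(-1110)*(-1)/3 + (-14 - 3)*(-16) = -370*1 - 17*(-16) = -370 + 272 = -98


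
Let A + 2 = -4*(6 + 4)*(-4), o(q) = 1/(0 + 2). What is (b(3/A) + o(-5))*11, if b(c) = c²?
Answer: 137401/24964 ≈ 5.5040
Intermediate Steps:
o(q) = ½ (o(q) = 1/2 = ½)
A = 158 (A = -2 - 4*(6 + 4)*(-4) = -2 - 4*10*(-4) = -2 - 40*(-4) = -2 + 160 = 158)
(b(3/A) + o(-5))*11 = ((3/158)² + ½)*11 = (9/24964 + ½)*11 = (12491/24964)*11 = 137401/24964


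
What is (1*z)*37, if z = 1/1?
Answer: 37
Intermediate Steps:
z = 1
(1*z)*37 = (1*1)*37 = 1*37 = 37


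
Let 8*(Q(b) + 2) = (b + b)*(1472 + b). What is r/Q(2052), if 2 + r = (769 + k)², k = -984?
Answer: 46223/1807810 ≈ 0.025569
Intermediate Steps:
r = 46223 (r = -2 + (769 - 984)² = -2 + (-215)² = -2 + 46225 = 46223)
Q(b) = -2 + b*(1472 + b)/4 (Q(b) = -2 + ((b + b)*(1472 + b))/8 = -2 + ((2*b)*(1472 + b))/8 = -2 + (2*b*(1472 + b))/8 = -2 + b*(1472 + b)/4)
r/Q(2052) = 46223/(-2 + 368*2052 + (¼)*2052²) = 46223/(-2 + 755136 + (¼)*4210704) = 46223/(-2 + 755136 + 1052676) = 46223/1807810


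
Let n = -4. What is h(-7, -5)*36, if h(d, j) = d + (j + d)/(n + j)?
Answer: -204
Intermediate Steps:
h(d, j) = d + (d + j)/(-4 + j) (h(d, j) = d + (j + d)/(-4 + j) = d + (d + j)/(-4 + j))
h(-7, -5)*36 = ((-5 - 3*(-7) - 7*(-5))/(-4 - 5))*36 = ((-5 + 21 + 35)/(-9))*36 = -1/9*51*36 = -17/3*36 = -204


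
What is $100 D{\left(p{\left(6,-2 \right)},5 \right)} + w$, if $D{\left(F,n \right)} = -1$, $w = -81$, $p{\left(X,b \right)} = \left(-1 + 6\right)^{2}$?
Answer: $-181$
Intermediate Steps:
$p{\left(X,b \right)} = 25$ ($p{\left(X,b \right)} = 5^{2} = 25$)
$100 D{\left(p{\left(6,-2 \right)},5 \right)} + w = 100 \left(-1\right) - 81 = -100 - 81 = -181$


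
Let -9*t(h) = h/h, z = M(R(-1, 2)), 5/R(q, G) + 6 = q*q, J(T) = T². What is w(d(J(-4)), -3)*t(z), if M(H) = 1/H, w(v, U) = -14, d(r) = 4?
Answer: 14/9 ≈ 1.5556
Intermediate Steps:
R(q, G) = 5/(-6 + q²) (R(q, G) = 5/(-6 + q*q) = 5/(-6 + q²))
z = -1 (z = 1/(5/(-6 + (-1)²)) = 1/(5/(-6 + 1)) = 1/(5/(-5)) = 1/(5*(-⅕)) = 1/(-1) = -1)
t(h) = -⅑ (t(h) = -h/(9*h) = -⅑*1 = -⅑)
w(d(J(-4)), -3)*t(z) = -14*(-⅑) = 14/9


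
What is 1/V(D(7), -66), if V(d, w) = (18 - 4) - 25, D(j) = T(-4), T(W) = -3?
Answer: -1/11 ≈ -0.090909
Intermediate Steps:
D(j) = -3
V(d, w) = -11 (V(d, w) = 14 - 25 = -11)
1/V(D(7), -66) = 1/(-11) = -1/11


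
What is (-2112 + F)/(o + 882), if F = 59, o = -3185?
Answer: 2053/2303 ≈ 0.89145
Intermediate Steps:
(-2112 + F)/(o + 882) = (-2112 + 59)/(-3185 + 882) = -2053/(-2303) = -2053*(-1/2303) = 2053/2303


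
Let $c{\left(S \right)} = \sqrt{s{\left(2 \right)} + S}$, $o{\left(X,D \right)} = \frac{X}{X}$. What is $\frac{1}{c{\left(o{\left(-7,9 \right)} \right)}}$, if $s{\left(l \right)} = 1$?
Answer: $\frac{\sqrt{2}}{2} \approx 0.70711$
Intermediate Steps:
$o{\left(X,D \right)} = 1$
$c{\left(S \right)} = \sqrt{1 + S}$
$\frac{1}{c{\left(o{\left(-7,9 \right)} \right)}} = \frac{1}{\sqrt{1 + 1}} = \frac{1}{\sqrt{2}} = \frac{\sqrt{2}}{2}$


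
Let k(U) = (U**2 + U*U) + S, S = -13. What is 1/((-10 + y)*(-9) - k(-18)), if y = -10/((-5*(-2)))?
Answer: -1/536 ≈ -0.0018657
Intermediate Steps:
y = -1 (y = -10/10 = -10*1/10 = -1)
k(U) = -13 + 2*U**2 (k(U) = (U**2 + U*U) - 13 = (U**2 + U**2) - 13 = 2*U**2 - 13 = -13 + 2*U**2)
1/((-10 + y)*(-9) - k(-18)) = 1/((-10 - 1)*(-9) - (-13 + 2*(-18)**2)) = 1/(-11*(-9) - (-13 + 2*324)) = 1/(99 - (-13 + 648)) = 1/(99 - 1*635) = 1/(99 - 635) = 1/(-536) = -1/536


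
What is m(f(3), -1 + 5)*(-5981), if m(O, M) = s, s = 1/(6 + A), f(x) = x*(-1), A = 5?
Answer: -5981/11 ≈ -543.73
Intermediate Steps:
f(x) = -x
s = 1/11 (s = 1/(6 + 5) = 1/11 ≈ 0.090909)
m(O, M) = 1/11
m(f(3), -1 + 5)*(-5981) = (1/11)*(-5981) = -5981/11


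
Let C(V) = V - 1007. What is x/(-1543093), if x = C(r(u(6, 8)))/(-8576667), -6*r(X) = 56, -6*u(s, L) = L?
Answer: -3049/39703784433093 ≈ -7.6794e-11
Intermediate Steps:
u(s, L) = -L/6
r(X) = -28/3 (r(X) = -1/6*56 = -28/3)
C(V) = -1007 + V
x = 3049/25730001 (x = (-1007 - 28/3)/(-8576667) = -3049/3*(-1/8576667) = 3049/25730001 ≈ 0.00011850)
x/(-1543093) = (3049/25730001)/(-1543093) = (3049/25730001)*(-1/1543093) = -3049/39703784433093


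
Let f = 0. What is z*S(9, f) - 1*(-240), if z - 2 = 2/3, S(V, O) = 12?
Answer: 272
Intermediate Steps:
z = 8/3 (z = 2 + 2/3 = 8/3 ≈ 2.6667)
z*S(9, f) - 1*(-240) = (8/3)*12 - 1*(-240) = 32 + 240 = 272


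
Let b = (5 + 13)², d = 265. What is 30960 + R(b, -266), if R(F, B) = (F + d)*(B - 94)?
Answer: -181080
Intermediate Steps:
b = 324 (b = 18² = 324)
R(F, B) = (-94 + B)*(265 + F) (R(F, B) = (F + 265)*(B - 94) = (265 + F)*(-94 + B) = (-94 + B)*(265 + F))
30960 + R(b, -266) = 30960 + (-24910 - 94*324 + 265*(-266) - 266*324) = 30960 + (-24910 - 30456 - 70490 - 86184) = 30960 - 212040 = -181080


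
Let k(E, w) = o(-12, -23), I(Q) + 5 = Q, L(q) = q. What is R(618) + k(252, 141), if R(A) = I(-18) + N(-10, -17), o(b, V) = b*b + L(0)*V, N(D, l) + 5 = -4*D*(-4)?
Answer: -44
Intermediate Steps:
N(D, l) = -5 + 16*D (N(D, l) = -5 - 4*D*(-4) = -5 + 16*D)
I(Q) = -5 + Q
o(b, V) = b**2 (o(b, V) = b*b + 0*V = b**2 + 0 = b**2)
k(E, w) = 144 (k(E, w) = (-12)**2 = 144)
R(A) = -188 (R(A) = (-5 - 18) + (-5 + 16*(-10)) = -23 + (-5 - 160) = -23 - 165 = -188)
R(618) + k(252, 141) = -188 + 144 = -44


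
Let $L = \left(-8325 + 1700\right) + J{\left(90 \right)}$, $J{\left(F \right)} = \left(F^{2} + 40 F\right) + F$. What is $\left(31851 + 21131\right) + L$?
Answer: $58147$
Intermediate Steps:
$J{\left(F \right)} = F^{2} + 41 F$
$L = 5165$ ($L = \left(-8325 + 1700\right) + 90 \left(41 + 90\right) = -6625 + 90 \cdot 131 = -6625 + 11790 = 5165$)
$\left(31851 + 21131\right) + L = \left(31851 + 21131\right) + 5165 = 52982 + 5165 = 58147$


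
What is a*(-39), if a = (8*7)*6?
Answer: -13104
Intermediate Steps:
a = 336 (a = 56*6 = 336)
a*(-39) = 336*(-39) = -13104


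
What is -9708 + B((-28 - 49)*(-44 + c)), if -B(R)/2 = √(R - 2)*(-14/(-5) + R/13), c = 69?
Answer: -9708 + 18886*I*√1927/65 ≈ -9708.0 + 12755.0*I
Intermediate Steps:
B(R) = -2*√(-2 + R)*(14/5 + R/13) (B(R) = -2*√(R - 2)*(-14/(-5) + R/13) = -2*√(-2 + R)*(-14*(-⅕) + R*(1/13)) = -2*√(-2 + R)*(14/5 + R/13))
-9708 + B((-28 - 49)*(-44 + c)) = -9708 + 2*√(-2 + (-28 - 49)*(-44 + 69))*(-182 - 5*(-28 - 49)*(-44 + 69))/65 = -9708 + 2*√(-2 - 77*25)*(-182 - (-385)*25)/65 = -9708 + 2*√(-2 - 1925)*(-182 - 5*(-1925))/65 = -9708 + 2*√(-1927)*(-182 + 9625)/65 = -9708 + (2/65)*(I*√1927)*9443 = -9708 + 18886*I*√1927/65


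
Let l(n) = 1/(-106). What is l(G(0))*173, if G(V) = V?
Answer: -173/106 ≈ -1.6321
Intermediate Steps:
l(n) = -1/106
l(G(0))*173 = -1/106*173 = -173/106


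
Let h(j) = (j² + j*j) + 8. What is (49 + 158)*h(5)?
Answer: 12006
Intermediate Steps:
h(j) = 8 + 2*j² (h(j) = (j² + j²) + 8 = 2*j² + 8 = 8 + 2*j²)
(49 + 158)*h(5) = (49 + 158)*(8 + 2*5²) = 207*(8 + 2*25) = 207*(8 + 50) = 207*58 = 12006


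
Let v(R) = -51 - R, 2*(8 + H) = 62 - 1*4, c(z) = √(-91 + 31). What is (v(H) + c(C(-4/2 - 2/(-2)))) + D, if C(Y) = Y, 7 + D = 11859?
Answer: 11780 + 2*I*√15 ≈ 11780.0 + 7.746*I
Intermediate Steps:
D = 11852 (D = -7 + 11859 = 11852)
c(z) = 2*I*√15 (c(z) = √(-60) = 2*I*√15)
H = 21 (H = -8 + (62 - 1*4)/2 = -8 + (62 - 4)/2 = -8 + (½)*58 = -8 + 29 = 21)
(v(H) + c(C(-4/2 - 2/(-2)))) + D = ((-51 - 1*21) + 2*I*√15) + 11852 = ((-51 - 21) + 2*I*√15) + 11852 = (-72 + 2*I*√15) + 11852 = 11780 + 2*I*√15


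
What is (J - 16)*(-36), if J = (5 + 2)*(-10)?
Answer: 3096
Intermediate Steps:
J = -70 (J = 7*(-10) = -70)
(J - 16)*(-36) = (-70 - 16)*(-36) = -86*(-36) = 3096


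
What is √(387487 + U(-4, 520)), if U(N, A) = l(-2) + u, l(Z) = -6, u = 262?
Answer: √387743 ≈ 622.69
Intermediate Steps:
U(N, A) = 256 (U(N, A) = -6 + 262 = 256)
√(387487 + U(-4, 520)) = √(387487 + 256) = √387743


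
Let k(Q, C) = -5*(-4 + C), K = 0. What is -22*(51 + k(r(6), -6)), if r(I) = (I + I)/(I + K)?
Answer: -2222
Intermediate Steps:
r(I) = 2 (r(I) = (I + I)/(I + 0) = (2*I)/I = 2)
k(Q, C) = 20 - 5*C
-22*(51 + k(r(6), -6)) = -22*(51 + (20 - 5*(-6))) = -22*(51 + (20 + 30)) = -22*(51 + 50) = -22*101 = -2222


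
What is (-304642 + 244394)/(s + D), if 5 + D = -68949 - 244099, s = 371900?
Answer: -60248/58847 ≈ -1.0238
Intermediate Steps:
D = -313053 (D = -5 + (-68949 - 244099) = -5 - 313048 = -313053)
(-304642 + 244394)/(s + D) = (-304642 + 244394)/(371900 - 313053) = -60248/58847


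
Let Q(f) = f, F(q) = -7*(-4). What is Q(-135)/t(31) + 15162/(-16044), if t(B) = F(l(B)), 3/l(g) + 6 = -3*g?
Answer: -30839/5348 ≈ -5.7665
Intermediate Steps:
l(g) = 3/(-6 - 3*g)
F(q) = 28
t(B) = 28
Q(-135)/t(31) + 15162/(-16044) = -135/28 + 15162/(-16044) = -135*1/28 + 15162*(-1/16044) = -135/28 - 361/382 = -30839/5348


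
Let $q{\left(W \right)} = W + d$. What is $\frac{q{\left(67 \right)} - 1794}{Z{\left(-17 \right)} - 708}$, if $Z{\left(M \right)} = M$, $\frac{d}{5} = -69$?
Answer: $\frac{2072}{725} \approx 2.8579$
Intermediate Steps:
$d = -345$ ($d = 5 \left(-69\right) = -345$)
$q{\left(W \right)} = -345 + W$ ($q{\left(W \right)} = W - 345 = -345 + W$)
$\frac{q{\left(67 \right)} - 1794}{Z{\left(-17 \right)} - 708} = \frac{\left(-345 + 67\right) - 1794}{-17 - 708} = \frac{-278 - 1794}{-725} = \left(-2072\right) \left(- \frac{1}{725}\right) = \frac{2072}{725}$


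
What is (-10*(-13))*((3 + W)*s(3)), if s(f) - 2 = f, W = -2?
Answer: 650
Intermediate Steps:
s(f) = 2 + f
(-10*(-13))*((3 + W)*s(3)) = (-10*(-13))*((3 - 2)*(2 + 3)) = 130*(1*5) = 130*5 = 650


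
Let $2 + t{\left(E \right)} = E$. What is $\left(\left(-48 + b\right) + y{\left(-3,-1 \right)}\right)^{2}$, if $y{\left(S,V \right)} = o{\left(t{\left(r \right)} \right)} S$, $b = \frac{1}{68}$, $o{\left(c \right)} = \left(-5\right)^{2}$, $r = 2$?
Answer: $\frac{69939769}{4624} \approx 15125.0$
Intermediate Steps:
$t{\left(E \right)} = -2 + E$
$o{\left(c \right)} = 25$
$b = \frac{1}{68} \approx 0.014706$
$y{\left(S,V \right)} = 25 S$
$\left(\left(-48 + b\right) + y{\left(-3,-1 \right)}\right)^{2} = \left(\left(-48 + \frac{1}{68}\right) + 25 \left(-3\right)\right)^{2} = \left(- \frac{3263}{68} - 75\right)^{2} = \left(- \frac{8363}{68}\right)^{2} = \frac{69939769}{4624}$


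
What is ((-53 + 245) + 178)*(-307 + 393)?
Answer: 31820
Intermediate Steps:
((-53 + 245) + 178)*(-307 + 393) = (192 + 178)*86 = 370*86 = 31820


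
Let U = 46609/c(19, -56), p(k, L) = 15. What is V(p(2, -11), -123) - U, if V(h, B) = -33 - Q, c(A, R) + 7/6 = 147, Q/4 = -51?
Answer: -130029/875 ≈ -148.60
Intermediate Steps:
Q = -204 (Q = 4*(-51) = -204)
c(A, R) = 875/6 (c(A, R) = -7/6 + 147 = 875/6)
V(h, B) = 171 (V(h, B) = -33 - 1*(-204) = -33 + 204 = 171)
U = 279654/875 (U = 46609/(875/6) = 46609*(6/875) = 279654/875 ≈ 319.60)
V(p(2, -11), -123) - U = 171 - 1*279654/875 = 171 - 279654/875 = -130029/875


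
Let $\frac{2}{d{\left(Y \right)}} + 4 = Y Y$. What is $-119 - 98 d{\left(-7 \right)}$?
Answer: $- \frac{5551}{45} \approx -123.36$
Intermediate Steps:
$d{\left(Y \right)} = \frac{2}{-4 + Y^{2}}$ ($d{\left(Y \right)} = \frac{2}{-4 + Y Y} = \frac{2}{-4 + Y^{2}}$)
$-119 - 98 d{\left(-7 \right)} = -119 - 98 \frac{2}{-4 + \left(-7\right)^{2}} = -119 - 98 \frac{2}{-4 + 49} = -119 - 98 \cdot \frac{2}{45} = -119 - 98 \cdot 2 \cdot \frac{1}{45} = -119 - \frac{196}{45} = - \frac{5551}{45}$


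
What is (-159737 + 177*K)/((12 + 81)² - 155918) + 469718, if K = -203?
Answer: 69175095810/147269 ≈ 4.6972e+5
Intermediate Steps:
(-159737 + 177*K)/((12 + 81)² - 155918) + 469718 = (-159737 + 177*(-203))/((12 + 81)² - 155918) + 469718 = (-159737 - 35931)/(93² - 155918) + 469718 = -195668/(8649 - 155918) + 469718 = -195668/(-147269) + 469718 = -195668*(-1/147269) + 469718 = 195668/147269 + 469718 = 69175095810/147269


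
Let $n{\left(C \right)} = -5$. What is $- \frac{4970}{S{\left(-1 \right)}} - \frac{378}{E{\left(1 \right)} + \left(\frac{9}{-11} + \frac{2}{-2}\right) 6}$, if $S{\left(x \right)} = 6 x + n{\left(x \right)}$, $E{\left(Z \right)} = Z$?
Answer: $\frac{587468}{1199} \approx 489.96$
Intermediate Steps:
$S{\left(x \right)} = -5 + 6 x$ ($S{\left(x \right)} = 6 x - 5 = -5 + 6 x$)
$- \frac{4970}{S{\left(-1 \right)}} - \frac{378}{E{\left(1 \right)} + \left(\frac{9}{-11} + \frac{2}{-2}\right) 6} = - \frac{4970}{-5 + 6 \left(-1\right)} - \frac{378}{1 + \left(\frac{9}{-11} + \frac{2}{-2}\right) 6} = - \frac{4970}{-5 - 6} - \frac{378}{1 + \left(9 \left(- \frac{1}{11}\right) + 2 \left(- \frac{1}{2}\right)\right) 6} = - \frac{4970}{-11} - \frac{378}{1 + \left(- \frac{9}{11} - 1\right) 6} = \left(-4970\right) \left(- \frac{1}{11}\right) - \frac{378}{1 - \frac{120}{11}} = \frac{4970}{11} - \frac{378}{1 - \frac{120}{11}} = \frac{4970}{11} - \frac{378}{- \frac{109}{11}} = \frac{4970}{11} - - \frac{4158}{109} = \frac{4970}{11} + \frac{4158}{109} = \frac{587468}{1199}$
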